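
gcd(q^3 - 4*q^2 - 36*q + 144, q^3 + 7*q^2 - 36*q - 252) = q^2 - 36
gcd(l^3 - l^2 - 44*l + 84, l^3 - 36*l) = l - 6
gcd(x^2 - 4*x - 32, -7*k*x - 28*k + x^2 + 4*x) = x + 4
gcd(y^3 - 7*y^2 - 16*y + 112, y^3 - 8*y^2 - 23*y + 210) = y - 7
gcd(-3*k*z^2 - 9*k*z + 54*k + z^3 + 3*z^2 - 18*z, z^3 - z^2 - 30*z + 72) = z^2 + 3*z - 18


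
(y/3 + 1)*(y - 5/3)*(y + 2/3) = y^3/3 + 2*y^2/3 - 37*y/27 - 10/9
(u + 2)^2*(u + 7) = u^3 + 11*u^2 + 32*u + 28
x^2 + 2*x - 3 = (x - 1)*(x + 3)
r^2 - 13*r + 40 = (r - 8)*(r - 5)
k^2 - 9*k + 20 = (k - 5)*(k - 4)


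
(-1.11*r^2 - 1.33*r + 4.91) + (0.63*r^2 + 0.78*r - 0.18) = -0.48*r^2 - 0.55*r + 4.73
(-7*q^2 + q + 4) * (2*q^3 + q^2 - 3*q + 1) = -14*q^5 - 5*q^4 + 30*q^3 - 6*q^2 - 11*q + 4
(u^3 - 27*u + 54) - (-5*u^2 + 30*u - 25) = u^3 + 5*u^2 - 57*u + 79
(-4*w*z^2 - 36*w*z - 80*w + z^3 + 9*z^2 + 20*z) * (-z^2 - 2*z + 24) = 4*w*z^4 + 44*w*z^3 + 56*w*z^2 - 704*w*z - 1920*w - z^5 - 11*z^4 - 14*z^3 + 176*z^2 + 480*z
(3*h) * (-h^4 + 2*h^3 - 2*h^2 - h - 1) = -3*h^5 + 6*h^4 - 6*h^3 - 3*h^2 - 3*h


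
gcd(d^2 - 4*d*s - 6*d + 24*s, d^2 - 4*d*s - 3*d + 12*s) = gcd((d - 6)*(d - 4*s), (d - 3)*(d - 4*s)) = -d + 4*s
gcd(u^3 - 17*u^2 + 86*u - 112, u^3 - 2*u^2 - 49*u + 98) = u^2 - 9*u + 14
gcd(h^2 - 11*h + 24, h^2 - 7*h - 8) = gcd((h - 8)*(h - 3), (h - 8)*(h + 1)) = h - 8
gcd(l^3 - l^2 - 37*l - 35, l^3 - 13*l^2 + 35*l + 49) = l^2 - 6*l - 7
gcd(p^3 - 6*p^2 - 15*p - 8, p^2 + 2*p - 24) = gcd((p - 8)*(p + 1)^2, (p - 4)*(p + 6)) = 1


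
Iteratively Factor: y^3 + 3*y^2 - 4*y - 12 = (y - 2)*(y^2 + 5*y + 6) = (y - 2)*(y + 3)*(y + 2)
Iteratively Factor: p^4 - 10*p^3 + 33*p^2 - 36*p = (p - 4)*(p^3 - 6*p^2 + 9*p) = (p - 4)*(p - 3)*(p^2 - 3*p) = p*(p - 4)*(p - 3)*(p - 3)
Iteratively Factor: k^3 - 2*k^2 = (k)*(k^2 - 2*k) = k^2*(k - 2)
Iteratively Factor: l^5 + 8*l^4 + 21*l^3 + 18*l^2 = (l)*(l^4 + 8*l^3 + 21*l^2 + 18*l) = l*(l + 3)*(l^3 + 5*l^2 + 6*l) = l*(l + 2)*(l + 3)*(l^2 + 3*l) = l^2*(l + 2)*(l + 3)*(l + 3)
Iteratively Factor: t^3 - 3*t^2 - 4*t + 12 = (t - 2)*(t^2 - t - 6) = (t - 3)*(t - 2)*(t + 2)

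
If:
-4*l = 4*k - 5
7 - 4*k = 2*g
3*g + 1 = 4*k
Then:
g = 6/5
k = 23/20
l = 1/10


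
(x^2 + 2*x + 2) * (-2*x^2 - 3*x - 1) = -2*x^4 - 7*x^3 - 11*x^2 - 8*x - 2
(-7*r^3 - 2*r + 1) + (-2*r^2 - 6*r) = -7*r^3 - 2*r^2 - 8*r + 1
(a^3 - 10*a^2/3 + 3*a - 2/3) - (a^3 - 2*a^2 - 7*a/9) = -4*a^2/3 + 34*a/9 - 2/3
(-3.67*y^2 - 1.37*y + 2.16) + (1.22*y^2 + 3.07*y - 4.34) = -2.45*y^2 + 1.7*y - 2.18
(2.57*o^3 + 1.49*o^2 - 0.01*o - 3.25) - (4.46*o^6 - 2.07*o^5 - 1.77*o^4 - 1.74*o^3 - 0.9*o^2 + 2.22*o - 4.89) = -4.46*o^6 + 2.07*o^5 + 1.77*o^4 + 4.31*o^3 + 2.39*o^2 - 2.23*o + 1.64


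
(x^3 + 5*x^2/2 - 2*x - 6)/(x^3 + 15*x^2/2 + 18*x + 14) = (2*x - 3)/(2*x + 7)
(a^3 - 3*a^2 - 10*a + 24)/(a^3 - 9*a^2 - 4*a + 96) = (a - 2)/(a - 8)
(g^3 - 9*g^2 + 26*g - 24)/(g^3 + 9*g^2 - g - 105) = (g^2 - 6*g + 8)/(g^2 + 12*g + 35)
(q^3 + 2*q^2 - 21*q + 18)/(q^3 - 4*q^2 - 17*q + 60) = (q^2 + 5*q - 6)/(q^2 - q - 20)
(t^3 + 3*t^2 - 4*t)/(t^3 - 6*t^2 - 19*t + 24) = t*(t + 4)/(t^2 - 5*t - 24)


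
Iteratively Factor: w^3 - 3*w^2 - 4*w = (w + 1)*(w^2 - 4*w) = w*(w + 1)*(w - 4)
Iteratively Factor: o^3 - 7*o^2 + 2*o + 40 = (o - 4)*(o^2 - 3*o - 10) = (o - 4)*(o + 2)*(o - 5)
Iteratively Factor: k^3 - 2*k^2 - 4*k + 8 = (k - 2)*(k^2 - 4) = (k - 2)*(k + 2)*(k - 2)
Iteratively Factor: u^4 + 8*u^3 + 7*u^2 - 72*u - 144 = (u - 3)*(u^3 + 11*u^2 + 40*u + 48) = (u - 3)*(u + 4)*(u^2 + 7*u + 12) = (u - 3)*(u + 3)*(u + 4)*(u + 4)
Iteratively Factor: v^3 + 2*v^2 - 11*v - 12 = (v + 1)*(v^2 + v - 12) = (v - 3)*(v + 1)*(v + 4)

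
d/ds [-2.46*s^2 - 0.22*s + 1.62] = -4.92*s - 0.22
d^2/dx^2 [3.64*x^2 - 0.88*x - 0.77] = 7.28000000000000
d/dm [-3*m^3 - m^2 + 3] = m*(-9*m - 2)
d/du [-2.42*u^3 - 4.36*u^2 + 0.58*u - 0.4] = -7.26*u^2 - 8.72*u + 0.58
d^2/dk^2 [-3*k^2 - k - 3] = -6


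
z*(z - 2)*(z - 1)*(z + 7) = z^4 + 4*z^3 - 19*z^2 + 14*z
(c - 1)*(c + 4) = c^2 + 3*c - 4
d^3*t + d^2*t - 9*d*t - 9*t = (d - 3)*(d + 3)*(d*t + t)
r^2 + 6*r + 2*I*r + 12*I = (r + 6)*(r + 2*I)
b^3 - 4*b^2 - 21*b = b*(b - 7)*(b + 3)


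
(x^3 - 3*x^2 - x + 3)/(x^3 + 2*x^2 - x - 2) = (x - 3)/(x + 2)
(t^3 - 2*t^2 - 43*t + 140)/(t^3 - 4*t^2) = 1 + 2/t - 35/t^2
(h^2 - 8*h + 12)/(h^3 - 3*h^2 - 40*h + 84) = (h - 6)/(h^2 - h - 42)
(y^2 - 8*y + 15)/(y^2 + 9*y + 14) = (y^2 - 8*y + 15)/(y^2 + 9*y + 14)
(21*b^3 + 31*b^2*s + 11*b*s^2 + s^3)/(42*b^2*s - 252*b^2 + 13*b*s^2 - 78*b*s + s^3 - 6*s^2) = (3*b^2 + 4*b*s + s^2)/(6*b*s - 36*b + s^2 - 6*s)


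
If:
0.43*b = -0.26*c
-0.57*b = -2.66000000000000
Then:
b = 4.67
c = -7.72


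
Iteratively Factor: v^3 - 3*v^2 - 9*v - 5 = (v + 1)*(v^2 - 4*v - 5) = (v - 5)*(v + 1)*(v + 1)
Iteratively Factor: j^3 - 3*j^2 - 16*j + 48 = (j - 4)*(j^2 + j - 12) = (j - 4)*(j - 3)*(j + 4)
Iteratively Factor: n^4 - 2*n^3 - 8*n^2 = (n)*(n^3 - 2*n^2 - 8*n) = n*(n + 2)*(n^2 - 4*n) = n^2*(n + 2)*(n - 4)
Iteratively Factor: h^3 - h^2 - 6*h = (h + 2)*(h^2 - 3*h) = h*(h + 2)*(h - 3)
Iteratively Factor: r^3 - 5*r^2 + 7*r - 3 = (r - 1)*(r^2 - 4*r + 3) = (r - 1)^2*(r - 3)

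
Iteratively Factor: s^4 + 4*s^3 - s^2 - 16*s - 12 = (s + 2)*(s^3 + 2*s^2 - 5*s - 6) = (s - 2)*(s + 2)*(s^2 + 4*s + 3) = (s - 2)*(s + 1)*(s + 2)*(s + 3)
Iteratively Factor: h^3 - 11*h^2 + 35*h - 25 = (h - 5)*(h^2 - 6*h + 5) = (h - 5)*(h - 1)*(h - 5)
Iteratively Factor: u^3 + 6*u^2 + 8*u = (u + 2)*(u^2 + 4*u) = u*(u + 2)*(u + 4)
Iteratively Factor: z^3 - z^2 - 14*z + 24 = (z + 4)*(z^2 - 5*z + 6) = (z - 2)*(z + 4)*(z - 3)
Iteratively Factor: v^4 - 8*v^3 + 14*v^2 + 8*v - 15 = (v - 5)*(v^3 - 3*v^2 - v + 3) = (v - 5)*(v - 3)*(v^2 - 1) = (v - 5)*(v - 3)*(v - 1)*(v + 1)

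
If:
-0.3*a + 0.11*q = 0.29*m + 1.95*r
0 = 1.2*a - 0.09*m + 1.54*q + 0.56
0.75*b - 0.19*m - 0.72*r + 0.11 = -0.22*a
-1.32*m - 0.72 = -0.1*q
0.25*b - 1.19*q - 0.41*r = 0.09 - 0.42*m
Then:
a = -0.07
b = -0.20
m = -0.57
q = -0.35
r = 0.08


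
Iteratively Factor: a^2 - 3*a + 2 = (a - 1)*(a - 2)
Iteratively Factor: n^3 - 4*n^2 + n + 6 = (n + 1)*(n^2 - 5*n + 6) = (n - 2)*(n + 1)*(n - 3)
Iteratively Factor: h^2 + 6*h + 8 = (h + 4)*(h + 2)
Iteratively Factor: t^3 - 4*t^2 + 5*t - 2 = (t - 1)*(t^2 - 3*t + 2) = (t - 1)^2*(t - 2)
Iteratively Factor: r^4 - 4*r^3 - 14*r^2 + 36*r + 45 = (r - 3)*(r^3 - r^2 - 17*r - 15) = (r - 3)*(r + 1)*(r^2 - 2*r - 15) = (r - 3)*(r + 1)*(r + 3)*(r - 5)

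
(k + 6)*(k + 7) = k^2 + 13*k + 42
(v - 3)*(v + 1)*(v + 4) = v^3 + 2*v^2 - 11*v - 12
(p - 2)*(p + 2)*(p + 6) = p^3 + 6*p^2 - 4*p - 24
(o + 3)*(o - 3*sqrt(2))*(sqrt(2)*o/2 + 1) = sqrt(2)*o^3/2 - 2*o^2 + 3*sqrt(2)*o^2/2 - 6*o - 3*sqrt(2)*o - 9*sqrt(2)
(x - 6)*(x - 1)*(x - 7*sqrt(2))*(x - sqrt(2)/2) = x^4 - 15*sqrt(2)*x^3/2 - 7*x^3 + 13*x^2 + 105*sqrt(2)*x^2/2 - 45*sqrt(2)*x - 49*x + 42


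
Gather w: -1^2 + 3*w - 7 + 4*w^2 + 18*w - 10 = 4*w^2 + 21*w - 18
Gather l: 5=5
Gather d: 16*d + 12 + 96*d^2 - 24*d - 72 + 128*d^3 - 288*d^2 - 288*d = 128*d^3 - 192*d^2 - 296*d - 60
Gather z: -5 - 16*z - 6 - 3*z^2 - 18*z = -3*z^2 - 34*z - 11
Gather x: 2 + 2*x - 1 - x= x + 1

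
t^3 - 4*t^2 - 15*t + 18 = (t - 6)*(t - 1)*(t + 3)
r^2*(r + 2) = r^3 + 2*r^2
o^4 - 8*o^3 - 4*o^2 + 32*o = o*(o - 8)*(o - 2)*(o + 2)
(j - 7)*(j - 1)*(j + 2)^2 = j^4 - 4*j^3 - 21*j^2 - 4*j + 28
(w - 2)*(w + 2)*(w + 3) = w^3 + 3*w^2 - 4*w - 12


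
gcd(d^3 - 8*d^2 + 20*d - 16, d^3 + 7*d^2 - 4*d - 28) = d - 2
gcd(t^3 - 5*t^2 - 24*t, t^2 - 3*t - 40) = t - 8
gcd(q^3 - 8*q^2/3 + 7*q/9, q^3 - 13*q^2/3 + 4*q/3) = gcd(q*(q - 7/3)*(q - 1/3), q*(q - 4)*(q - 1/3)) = q^2 - q/3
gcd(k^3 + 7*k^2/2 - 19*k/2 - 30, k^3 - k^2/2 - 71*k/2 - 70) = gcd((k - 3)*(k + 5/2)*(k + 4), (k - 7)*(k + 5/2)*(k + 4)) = k^2 + 13*k/2 + 10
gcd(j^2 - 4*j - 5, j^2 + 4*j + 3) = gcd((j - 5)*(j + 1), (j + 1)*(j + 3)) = j + 1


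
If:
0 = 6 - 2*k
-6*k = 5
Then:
No Solution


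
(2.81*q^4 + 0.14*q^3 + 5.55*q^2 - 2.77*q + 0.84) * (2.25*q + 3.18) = 6.3225*q^5 + 9.2508*q^4 + 12.9327*q^3 + 11.4165*q^2 - 6.9186*q + 2.6712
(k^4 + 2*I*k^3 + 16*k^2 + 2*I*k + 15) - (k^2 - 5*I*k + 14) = k^4 + 2*I*k^3 + 15*k^2 + 7*I*k + 1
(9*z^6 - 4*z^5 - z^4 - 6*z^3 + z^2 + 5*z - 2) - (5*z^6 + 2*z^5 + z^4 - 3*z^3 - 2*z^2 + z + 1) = 4*z^6 - 6*z^5 - 2*z^4 - 3*z^3 + 3*z^2 + 4*z - 3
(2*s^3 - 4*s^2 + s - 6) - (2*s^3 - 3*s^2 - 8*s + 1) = -s^2 + 9*s - 7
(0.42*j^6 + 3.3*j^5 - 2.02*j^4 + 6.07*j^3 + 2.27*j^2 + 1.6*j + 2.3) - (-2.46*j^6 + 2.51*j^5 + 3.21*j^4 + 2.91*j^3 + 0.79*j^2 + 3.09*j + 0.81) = 2.88*j^6 + 0.79*j^5 - 5.23*j^4 + 3.16*j^3 + 1.48*j^2 - 1.49*j + 1.49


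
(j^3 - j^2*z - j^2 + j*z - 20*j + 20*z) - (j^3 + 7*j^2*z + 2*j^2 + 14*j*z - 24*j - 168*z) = -8*j^2*z - 3*j^2 - 13*j*z + 4*j + 188*z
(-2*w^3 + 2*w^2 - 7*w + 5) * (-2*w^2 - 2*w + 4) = 4*w^5 + 2*w^3 + 12*w^2 - 38*w + 20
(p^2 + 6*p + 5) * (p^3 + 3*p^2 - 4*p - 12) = p^5 + 9*p^4 + 19*p^3 - 21*p^2 - 92*p - 60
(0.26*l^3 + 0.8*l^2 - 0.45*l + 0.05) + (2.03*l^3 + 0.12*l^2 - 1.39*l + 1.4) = 2.29*l^3 + 0.92*l^2 - 1.84*l + 1.45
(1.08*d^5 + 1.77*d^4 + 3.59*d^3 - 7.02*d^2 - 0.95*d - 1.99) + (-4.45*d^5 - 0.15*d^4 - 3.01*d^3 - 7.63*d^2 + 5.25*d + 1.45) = -3.37*d^5 + 1.62*d^4 + 0.58*d^3 - 14.65*d^2 + 4.3*d - 0.54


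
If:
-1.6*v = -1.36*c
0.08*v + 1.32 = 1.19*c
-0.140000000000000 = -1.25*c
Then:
No Solution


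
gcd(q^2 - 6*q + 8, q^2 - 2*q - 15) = 1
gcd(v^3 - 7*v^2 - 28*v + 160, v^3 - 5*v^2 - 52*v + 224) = v^2 - 12*v + 32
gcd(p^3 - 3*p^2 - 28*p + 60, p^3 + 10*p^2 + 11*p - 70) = p^2 + 3*p - 10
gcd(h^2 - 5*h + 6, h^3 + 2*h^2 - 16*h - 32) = 1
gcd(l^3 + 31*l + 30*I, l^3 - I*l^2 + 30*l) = l^2 - I*l + 30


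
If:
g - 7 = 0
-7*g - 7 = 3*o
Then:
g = 7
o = -56/3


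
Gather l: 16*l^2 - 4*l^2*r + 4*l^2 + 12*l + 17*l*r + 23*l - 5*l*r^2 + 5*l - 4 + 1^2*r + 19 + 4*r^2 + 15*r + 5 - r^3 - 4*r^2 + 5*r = l^2*(20 - 4*r) + l*(-5*r^2 + 17*r + 40) - r^3 + 21*r + 20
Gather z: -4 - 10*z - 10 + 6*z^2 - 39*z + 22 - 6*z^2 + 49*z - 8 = 0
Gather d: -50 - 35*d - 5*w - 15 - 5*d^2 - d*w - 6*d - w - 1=-5*d^2 + d*(-w - 41) - 6*w - 66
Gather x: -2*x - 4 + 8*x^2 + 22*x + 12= 8*x^2 + 20*x + 8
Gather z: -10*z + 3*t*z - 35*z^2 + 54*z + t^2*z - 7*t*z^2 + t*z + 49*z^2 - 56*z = z^2*(14 - 7*t) + z*(t^2 + 4*t - 12)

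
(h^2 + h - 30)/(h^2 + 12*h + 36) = (h - 5)/(h + 6)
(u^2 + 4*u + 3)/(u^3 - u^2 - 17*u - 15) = 1/(u - 5)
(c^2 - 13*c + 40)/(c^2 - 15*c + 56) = (c - 5)/(c - 7)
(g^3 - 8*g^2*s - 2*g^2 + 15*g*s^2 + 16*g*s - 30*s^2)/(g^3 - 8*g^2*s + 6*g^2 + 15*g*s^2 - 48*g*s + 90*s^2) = (g - 2)/(g + 6)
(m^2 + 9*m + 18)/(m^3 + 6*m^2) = (m + 3)/m^2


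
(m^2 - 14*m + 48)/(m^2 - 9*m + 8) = (m - 6)/(m - 1)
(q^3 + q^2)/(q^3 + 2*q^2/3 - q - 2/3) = 3*q^2/(3*q^2 - q - 2)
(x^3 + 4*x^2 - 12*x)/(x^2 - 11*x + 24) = x*(x^2 + 4*x - 12)/(x^2 - 11*x + 24)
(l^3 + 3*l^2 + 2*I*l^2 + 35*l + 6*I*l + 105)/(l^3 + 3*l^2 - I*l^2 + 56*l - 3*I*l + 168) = (l - 5*I)/(l - 8*I)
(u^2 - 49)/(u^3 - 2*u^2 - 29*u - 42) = (u + 7)/(u^2 + 5*u + 6)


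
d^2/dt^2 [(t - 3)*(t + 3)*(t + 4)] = 6*t + 8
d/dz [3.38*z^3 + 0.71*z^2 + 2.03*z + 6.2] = 10.14*z^2 + 1.42*z + 2.03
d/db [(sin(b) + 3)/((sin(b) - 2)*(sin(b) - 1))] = (-6*sin(b) + cos(b)^2 + 10)*cos(b)/((sin(b) - 2)^2*(sin(b) - 1)^2)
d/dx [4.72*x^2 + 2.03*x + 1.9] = 9.44*x + 2.03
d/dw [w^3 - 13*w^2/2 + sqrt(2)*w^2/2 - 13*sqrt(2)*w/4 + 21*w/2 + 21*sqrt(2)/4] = 3*w^2 - 13*w + sqrt(2)*w - 13*sqrt(2)/4 + 21/2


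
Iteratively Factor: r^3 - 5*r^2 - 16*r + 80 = (r - 5)*(r^2 - 16) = (r - 5)*(r + 4)*(r - 4)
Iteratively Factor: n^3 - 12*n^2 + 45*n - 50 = (n - 5)*(n^2 - 7*n + 10) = (n - 5)*(n - 2)*(n - 5)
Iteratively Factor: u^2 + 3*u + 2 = (u + 1)*(u + 2)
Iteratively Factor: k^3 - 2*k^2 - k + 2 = (k - 2)*(k^2 - 1) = (k - 2)*(k - 1)*(k + 1)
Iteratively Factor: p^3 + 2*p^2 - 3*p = (p)*(p^2 + 2*p - 3) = p*(p - 1)*(p + 3)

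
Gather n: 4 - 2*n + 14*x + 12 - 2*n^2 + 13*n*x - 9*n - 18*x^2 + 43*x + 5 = -2*n^2 + n*(13*x - 11) - 18*x^2 + 57*x + 21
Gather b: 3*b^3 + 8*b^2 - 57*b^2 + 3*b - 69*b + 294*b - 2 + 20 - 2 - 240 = 3*b^3 - 49*b^2 + 228*b - 224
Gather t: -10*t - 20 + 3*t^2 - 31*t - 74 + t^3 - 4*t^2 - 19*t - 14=t^3 - t^2 - 60*t - 108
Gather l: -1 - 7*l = -7*l - 1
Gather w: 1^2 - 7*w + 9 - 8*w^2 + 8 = -8*w^2 - 7*w + 18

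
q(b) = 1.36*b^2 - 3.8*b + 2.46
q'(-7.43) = -24.01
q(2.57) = 1.68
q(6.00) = 28.62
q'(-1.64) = -8.26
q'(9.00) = 20.68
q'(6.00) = 12.52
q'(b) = 2.72*b - 3.8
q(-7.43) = 105.77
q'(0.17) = -3.34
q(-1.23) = 9.19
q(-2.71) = 22.75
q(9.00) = 78.42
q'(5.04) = 9.91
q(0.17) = 1.85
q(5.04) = 17.85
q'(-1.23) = -7.15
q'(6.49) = 13.85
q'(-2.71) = -11.17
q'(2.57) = 3.19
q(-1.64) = 12.35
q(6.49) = 35.08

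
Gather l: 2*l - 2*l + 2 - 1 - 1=0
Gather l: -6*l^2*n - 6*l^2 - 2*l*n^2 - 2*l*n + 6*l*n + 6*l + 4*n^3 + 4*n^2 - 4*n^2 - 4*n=l^2*(-6*n - 6) + l*(-2*n^2 + 4*n + 6) + 4*n^3 - 4*n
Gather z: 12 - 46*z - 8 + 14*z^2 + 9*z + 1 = 14*z^2 - 37*z + 5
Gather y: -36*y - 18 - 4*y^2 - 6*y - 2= -4*y^2 - 42*y - 20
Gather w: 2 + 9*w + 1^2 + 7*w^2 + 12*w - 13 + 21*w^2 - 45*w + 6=28*w^2 - 24*w - 4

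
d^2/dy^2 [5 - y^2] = -2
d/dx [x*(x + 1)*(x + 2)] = 3*x^2 + 6*x + 2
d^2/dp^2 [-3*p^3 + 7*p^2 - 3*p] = 14 - 18*p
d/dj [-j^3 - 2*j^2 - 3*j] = -3*j^2 - 4*j - 3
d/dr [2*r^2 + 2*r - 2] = 4*r + 2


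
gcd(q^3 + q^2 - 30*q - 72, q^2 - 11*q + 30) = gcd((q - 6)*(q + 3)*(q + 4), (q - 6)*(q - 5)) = q - 6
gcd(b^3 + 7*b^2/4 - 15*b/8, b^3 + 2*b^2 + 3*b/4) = b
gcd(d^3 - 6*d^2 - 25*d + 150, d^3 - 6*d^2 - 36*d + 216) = d - 6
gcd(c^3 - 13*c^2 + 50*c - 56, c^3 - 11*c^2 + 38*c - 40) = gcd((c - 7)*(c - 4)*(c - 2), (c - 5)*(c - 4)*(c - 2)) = c^2 - 6*c + 8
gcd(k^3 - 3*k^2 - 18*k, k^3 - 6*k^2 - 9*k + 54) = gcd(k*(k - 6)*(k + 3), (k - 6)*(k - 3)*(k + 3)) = k^2 - 3*k - 18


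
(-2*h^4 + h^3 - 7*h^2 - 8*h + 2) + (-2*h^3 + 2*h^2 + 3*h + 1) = -2*h^4 - h^3 - 5*h^2 - 5*h + 3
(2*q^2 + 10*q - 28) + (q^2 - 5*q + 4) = 3*q^2 + 5*q - 24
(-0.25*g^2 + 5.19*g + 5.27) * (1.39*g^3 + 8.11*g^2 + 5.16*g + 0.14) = -0.3475*g^5 + 5.1866*g^4 + 48.1262*g^3 + 69.4851*g^2 + 27.9198*g + 0.7378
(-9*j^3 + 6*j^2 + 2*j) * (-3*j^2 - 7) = 27*j^5 - 18*j^4 + 57*j^3 - 42*j^2 - 14*j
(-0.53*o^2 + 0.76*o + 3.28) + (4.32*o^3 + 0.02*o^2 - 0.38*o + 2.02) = 4.32*o^3 - 0.51*o^2 + 0.38*o + 5.3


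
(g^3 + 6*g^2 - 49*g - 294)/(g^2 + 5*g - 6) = (g^2 - 49)/(g - 1)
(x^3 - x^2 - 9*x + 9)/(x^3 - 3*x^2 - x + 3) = (x + 3)/(x + 1)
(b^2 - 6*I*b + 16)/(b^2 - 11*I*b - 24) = (b + 2*I)/(b - 3*I)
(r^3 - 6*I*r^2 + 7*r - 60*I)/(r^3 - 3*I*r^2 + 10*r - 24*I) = (r - 5*I)/(r - 2*I)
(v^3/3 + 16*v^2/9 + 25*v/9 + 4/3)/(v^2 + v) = v/3 + 13/9 + 4/(3*v)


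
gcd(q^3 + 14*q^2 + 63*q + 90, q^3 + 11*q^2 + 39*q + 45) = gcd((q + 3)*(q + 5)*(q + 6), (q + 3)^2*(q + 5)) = q^2 + 8*q + 15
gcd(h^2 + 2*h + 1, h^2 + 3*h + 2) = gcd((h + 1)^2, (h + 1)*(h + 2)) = h + 1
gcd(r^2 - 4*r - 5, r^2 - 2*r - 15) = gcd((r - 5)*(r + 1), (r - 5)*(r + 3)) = r - 5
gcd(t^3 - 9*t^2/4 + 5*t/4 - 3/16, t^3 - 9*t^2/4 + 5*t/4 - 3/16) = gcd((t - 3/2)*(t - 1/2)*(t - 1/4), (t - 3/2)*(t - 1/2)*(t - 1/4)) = t^3 - 9*t^2/4 + 5*t/4 - 3/16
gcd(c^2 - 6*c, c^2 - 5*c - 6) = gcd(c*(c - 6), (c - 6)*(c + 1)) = c - 6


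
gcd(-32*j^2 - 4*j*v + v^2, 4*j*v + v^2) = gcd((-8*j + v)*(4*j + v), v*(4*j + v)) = 4*j + v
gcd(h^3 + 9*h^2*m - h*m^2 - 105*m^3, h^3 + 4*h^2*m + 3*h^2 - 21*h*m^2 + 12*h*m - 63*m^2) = h^2 + 4*h*m - 21*m^2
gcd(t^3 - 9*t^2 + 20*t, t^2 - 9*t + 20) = t^2 - 9*t + 20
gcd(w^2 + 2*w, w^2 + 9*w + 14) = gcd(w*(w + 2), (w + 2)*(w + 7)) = w + 2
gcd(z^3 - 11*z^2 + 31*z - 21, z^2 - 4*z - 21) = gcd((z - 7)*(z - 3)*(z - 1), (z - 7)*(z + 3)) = z - 7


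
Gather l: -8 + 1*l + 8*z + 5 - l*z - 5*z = l*(1 - z) + 3*z - 3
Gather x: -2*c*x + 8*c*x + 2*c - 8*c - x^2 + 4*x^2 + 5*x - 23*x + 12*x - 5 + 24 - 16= -6*c + 3*x^2 + x*(6*c - 6) + 3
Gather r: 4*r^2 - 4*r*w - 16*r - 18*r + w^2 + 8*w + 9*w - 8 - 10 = 4*r^2 + r*(-4*w - 34) + w^2 + 17*w - 18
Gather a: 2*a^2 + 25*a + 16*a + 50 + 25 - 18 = 2*a^2 + 41*a + 57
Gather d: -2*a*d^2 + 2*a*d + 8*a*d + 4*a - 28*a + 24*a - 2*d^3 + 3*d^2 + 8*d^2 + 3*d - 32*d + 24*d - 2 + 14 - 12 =-2*d^3 + d^2*(11 - 2*a) + d*(10*a - 5)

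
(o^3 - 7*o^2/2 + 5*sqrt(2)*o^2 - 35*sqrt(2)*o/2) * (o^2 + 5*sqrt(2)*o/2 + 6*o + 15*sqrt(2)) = o^5 + 5*o^4/2 + 15*sqrt(2)*o^4/2 + 4*o^3 + 75*sqrt(2)*o^3/4 - 315*sqrt(2)*o^2/2 + 125*o^2/2 - 525*o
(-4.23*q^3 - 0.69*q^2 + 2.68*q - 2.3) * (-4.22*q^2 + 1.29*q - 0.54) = 17.8506*q^5 - 2.5449*q^4 - 9.9155*q^3 + 13.5358*q^2 - 4.4142*q + 1.242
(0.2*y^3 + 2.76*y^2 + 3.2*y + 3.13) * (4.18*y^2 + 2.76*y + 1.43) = 0.836*y^5 + 12.0888*y^4 + 21.2796*y^3 + 25.8622*y^2 + 13.2148*y + 4.4759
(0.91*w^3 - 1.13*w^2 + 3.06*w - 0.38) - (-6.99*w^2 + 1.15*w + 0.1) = 0.91*w^3 + 5.86*w^2 + 1.91*w - 0.48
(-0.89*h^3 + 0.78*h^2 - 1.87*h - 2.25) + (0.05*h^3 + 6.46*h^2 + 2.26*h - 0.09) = -0.84*h^3 + 7.24*h^2 + 0.39*h - 2.34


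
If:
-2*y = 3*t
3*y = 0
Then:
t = 0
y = 0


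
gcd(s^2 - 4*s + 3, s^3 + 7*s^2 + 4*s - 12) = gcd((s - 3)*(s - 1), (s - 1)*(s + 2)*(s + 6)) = s - 1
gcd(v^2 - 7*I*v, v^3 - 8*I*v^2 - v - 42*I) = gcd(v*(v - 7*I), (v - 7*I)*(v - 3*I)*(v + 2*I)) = v - 7*I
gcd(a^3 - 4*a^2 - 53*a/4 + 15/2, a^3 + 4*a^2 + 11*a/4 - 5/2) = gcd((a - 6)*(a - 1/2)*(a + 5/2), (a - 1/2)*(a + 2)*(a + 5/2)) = a^2 + 2*a - 5/4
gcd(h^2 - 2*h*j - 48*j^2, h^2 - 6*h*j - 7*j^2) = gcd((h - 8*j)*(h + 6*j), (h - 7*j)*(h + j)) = 1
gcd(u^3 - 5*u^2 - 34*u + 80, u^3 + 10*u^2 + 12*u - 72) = u - 2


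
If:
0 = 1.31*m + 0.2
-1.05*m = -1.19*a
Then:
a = -0.13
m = -0.15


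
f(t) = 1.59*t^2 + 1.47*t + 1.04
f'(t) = 3.18*t + 1.47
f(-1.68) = 3.06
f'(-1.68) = -3.87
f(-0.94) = 1.06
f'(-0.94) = -1.52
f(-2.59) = 7.90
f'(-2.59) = -6.77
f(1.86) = 9.27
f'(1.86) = 7.38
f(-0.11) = 0.90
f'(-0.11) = 1.12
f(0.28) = 1.58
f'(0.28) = 2.36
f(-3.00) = 10.94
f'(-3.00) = -8.07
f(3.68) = 27.98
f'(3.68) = 13.17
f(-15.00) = 336.74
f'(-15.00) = -46.23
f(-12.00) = 212.36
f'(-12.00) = -36.69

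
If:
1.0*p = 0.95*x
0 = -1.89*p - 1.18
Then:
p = -0.62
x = -0.66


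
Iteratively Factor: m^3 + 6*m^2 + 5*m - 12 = (m + 4)*(m^2 + 2*m - 3) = (m - 1)*(m + 4)*(m + 3)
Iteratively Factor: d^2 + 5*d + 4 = (d + 4)*(d + 1)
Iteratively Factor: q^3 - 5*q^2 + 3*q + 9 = (q + 1)*(q^2 - 6*q + 9) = (q - 3)*(q + 1)*(q - 3)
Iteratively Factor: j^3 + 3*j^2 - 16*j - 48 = (j + 3)*(j^2 - 16) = (j - 4)*(j + 3)*(j + 4)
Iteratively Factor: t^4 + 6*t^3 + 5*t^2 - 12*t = (t)*(t^3 + 6*t^2 + 5*t - 12) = t*(t + 4)*(t^2 + 2*t - 3) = t*(t + 3)*(t + 4)*(t - 1)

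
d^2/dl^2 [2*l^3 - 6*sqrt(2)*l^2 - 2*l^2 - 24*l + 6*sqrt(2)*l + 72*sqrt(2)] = 12*l - 12*sqrt(2) - 4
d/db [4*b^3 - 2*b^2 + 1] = 4*b*(3*b - 1)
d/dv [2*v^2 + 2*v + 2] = 4*v + 2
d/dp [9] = 0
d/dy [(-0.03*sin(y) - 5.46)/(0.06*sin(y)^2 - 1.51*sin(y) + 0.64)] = (0.0018*sin(y)^2 + 0.6552*sin(y) - 8.2638)*cos(y)/(0.0036*sin(y)^4 - 0.1812*sin(y)^3 + 2.3569*sin(y)^2 - 1.9328*sin(y) + 0.4096)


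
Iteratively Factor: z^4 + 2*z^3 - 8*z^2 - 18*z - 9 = (z + 3)*(z^3 - z^2 - 5*z - 3) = (z - 3)*(z + 3)*(z^2 + 2*z + 1) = (z - 3)*(z + 1)*(z + 3)*(z + 1)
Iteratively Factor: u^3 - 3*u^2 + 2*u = (u - 1)*(u^2 - 2*u) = (u - 2)*(u - 1)*(u)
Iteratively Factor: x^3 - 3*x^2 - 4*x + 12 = (x - 3)*(x^2 - 4) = (x - 3)*(x + 2)*(x - 2)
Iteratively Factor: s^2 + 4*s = (s)*(s + 4)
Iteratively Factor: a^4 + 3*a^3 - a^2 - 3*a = (a - 1)*(a^3 + 4*a^2 + 3*a) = a*(a - 1)*(a^2 + 4*a + 3) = a*(a - 1)*(a + 1)*(a + 3)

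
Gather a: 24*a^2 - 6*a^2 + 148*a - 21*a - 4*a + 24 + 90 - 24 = 18*a^2 + 123*a + 90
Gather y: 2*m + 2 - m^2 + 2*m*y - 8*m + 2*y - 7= -m^2 - 6*m + y*(2*m + 2) - 5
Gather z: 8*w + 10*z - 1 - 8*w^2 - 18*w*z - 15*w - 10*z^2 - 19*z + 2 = -8*w^2 - 7*w - 10*z^2 + z*(-18*w - 9) + 1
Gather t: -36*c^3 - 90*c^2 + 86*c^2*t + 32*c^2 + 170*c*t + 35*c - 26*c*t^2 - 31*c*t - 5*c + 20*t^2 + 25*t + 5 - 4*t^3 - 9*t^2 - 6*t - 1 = -36*c^3 - 58*c^2 + 30*c - 4*t^3 + t^2*(11 - 26*c) + t*(86*c^2 + 139*c + 19) + 4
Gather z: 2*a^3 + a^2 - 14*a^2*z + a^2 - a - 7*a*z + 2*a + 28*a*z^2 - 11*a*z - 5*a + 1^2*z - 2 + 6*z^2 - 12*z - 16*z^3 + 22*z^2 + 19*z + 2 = 2*a^3 + 2*a^2 - 4*a - 16*z^3 + z^2*(28*a + 28) + z*(-14*a^2 - 18*a + 8)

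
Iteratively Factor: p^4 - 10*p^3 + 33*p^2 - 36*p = (p)*(p^3 - 10*p^2 + 33*p - 36) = p*(p - 4)*(p^2 - 6*p + 9) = p*(p - 4)*(p - 3)*(p - 3)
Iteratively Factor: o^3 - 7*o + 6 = (o - 2)*(o^2 + 2*o - 3) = (o - 2)*(o - 1)*(o + 3)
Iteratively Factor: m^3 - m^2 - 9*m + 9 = (m - 1)*(m^2 - 9) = (m - 3)*(m - 1)*(m + 3)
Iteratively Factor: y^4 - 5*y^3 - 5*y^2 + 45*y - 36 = (y - 1)*(y^3 - 4*y^2 - 9*y + 36) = (y - 4)*(y - 1)*(y^2 - 9) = (y - 4)*(y - 1)*(y + 3)*(y - 3)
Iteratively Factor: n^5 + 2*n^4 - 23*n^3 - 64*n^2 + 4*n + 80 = (n + 2)*(n^4 - 23*n^2 - 18*n + 40) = (n + 2)*(n + 4)*(n^3 - 4*n^2 - 7*n + 10) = (n - 1)*(n + 2)*(n + 4)*(n^2 - 3*n - 10) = (n - 5)*(n - 1)*(n + 2)*(n + 4)*(n + 2)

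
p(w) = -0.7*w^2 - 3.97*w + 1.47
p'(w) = -1.4*w - 3.97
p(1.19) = -4.25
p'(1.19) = -5.64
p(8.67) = -85.57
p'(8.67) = -16.11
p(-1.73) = 6.24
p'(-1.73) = -1.55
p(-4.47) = 5.23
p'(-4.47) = 2.29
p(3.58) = -21.71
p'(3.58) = -8.98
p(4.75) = -33.18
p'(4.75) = -10.62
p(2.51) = -12.90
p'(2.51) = -7.48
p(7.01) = -60.76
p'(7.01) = -13.78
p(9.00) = -90.96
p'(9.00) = -16.57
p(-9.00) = -19.50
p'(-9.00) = 8.63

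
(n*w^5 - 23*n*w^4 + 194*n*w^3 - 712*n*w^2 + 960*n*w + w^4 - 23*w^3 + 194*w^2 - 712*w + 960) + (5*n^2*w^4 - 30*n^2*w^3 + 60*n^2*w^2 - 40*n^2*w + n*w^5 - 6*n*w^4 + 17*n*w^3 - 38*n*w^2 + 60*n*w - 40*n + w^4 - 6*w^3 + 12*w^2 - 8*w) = 5*n^2*w^4 - 30*n^2*w^3 + 60*n^2*w^2 - 40*n^2*w + 2*n*w^5 - 29*n*w^4 + 211*n*w^3 - 750*n*w^2 + 1020*n*w - 40*n + 2*w^4 - 29*w^3 + 206*w^2 - 720*w + 960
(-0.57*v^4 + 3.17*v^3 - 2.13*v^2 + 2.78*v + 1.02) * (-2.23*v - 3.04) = 1.2711*v^5 - 5.3363*v^4 - 4.8869*v^3 + 0.2758*v^2 - 10.7258*v - 3.1008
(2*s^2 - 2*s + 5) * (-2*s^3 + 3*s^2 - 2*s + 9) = -4*s^5 + 10*s^4 - 20*s^3 + 37*s^2 - 28*s + 45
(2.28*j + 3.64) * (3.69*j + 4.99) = 8.4132*j^2 + 24.8088*j + 18.1636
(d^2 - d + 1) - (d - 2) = d^2 - 2*d + 3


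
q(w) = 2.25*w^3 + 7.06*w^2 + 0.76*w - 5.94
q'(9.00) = 674.59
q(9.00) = 2213.01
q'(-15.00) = 1307.71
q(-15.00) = -6022.59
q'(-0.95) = -6.56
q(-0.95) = -2.22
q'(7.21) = 453.46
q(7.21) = 1209.86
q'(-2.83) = 14.86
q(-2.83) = -2.54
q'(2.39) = 73.06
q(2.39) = 66.92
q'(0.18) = 3.52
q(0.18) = -5.56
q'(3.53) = 134.71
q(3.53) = 183.69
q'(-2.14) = 1.46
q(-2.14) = 2.71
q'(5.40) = 273.84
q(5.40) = 558.33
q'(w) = 6.75*w^2 + 14.12*w + 0.76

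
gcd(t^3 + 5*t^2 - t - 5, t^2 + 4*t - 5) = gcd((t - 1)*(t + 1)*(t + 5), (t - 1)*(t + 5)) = t^2 + 4*t - 5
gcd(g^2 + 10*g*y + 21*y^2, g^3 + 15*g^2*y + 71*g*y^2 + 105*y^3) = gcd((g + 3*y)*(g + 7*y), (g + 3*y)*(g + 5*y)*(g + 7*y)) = g^2 + 10*g*y + 21*y^2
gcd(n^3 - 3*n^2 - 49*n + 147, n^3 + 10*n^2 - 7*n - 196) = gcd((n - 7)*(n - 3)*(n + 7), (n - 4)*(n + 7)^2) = n + 7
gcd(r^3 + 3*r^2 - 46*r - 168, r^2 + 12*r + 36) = r + 6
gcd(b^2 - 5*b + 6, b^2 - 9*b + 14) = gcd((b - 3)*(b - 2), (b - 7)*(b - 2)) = b - 2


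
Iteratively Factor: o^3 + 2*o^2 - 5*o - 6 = (o - 2)*(o^2 + 4*o + 3) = (o - 2)*(o + 3)*(o + 1)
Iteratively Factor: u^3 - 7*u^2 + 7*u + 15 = (u + 1)*(u^2 - 8*u + 15) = (u - 5)*(u + 1)*(u - 3)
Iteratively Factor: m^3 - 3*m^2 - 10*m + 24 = (m - 4)*(m^2 + m - 6) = (m - 4)*(m + 3)*(m - 2)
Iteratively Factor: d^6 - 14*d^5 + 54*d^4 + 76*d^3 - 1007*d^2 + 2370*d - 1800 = (d - 5)*(d^5 - 9*d^4 + 9*d^3 + 121*d^2 - 402*d + 360) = (d - 5)*(d - 3)*(d^4 - 6*d^3 - 9*d^2 + 94*d - 120) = (d - 5)*(d - 3)^2*(d^3 - 3*d^2 - 18*d + 40) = (d - 5)*(d - 3)^2*(d - 2)*(d^2 - d - 20) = (d - 5)*(d - 3)^2*(d - 2)*(d + 4)*(d - 5)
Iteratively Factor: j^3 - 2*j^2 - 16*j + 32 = (j + 4)*(j^2 - 6*j + 8) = (j - 2)*(j + 4)*(j - 4)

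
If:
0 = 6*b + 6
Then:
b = -1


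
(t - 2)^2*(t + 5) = t^3 + t^2 - 16*t + 20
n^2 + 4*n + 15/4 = (n + 3/2)*(n + 5/2)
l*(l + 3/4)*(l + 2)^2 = l^4 + 19*l^3/4 + 7*l^2 + 3*l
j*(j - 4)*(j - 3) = j^3 - 7*j^2 + 12*j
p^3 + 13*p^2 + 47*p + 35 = (p + 1)*(p + 5)*(p + 7)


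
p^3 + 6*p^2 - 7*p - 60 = (p - 3)*(p + 4)*(p + 5)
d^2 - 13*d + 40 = (d - 8)*(d - 5)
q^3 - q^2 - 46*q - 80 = (q - 8)*(q + 2)*(q + 5)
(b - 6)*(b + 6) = b^2 - 36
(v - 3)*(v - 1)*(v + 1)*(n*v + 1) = n*v^4 - 3*n*v^3 - n*v^2 + 3*n*v + v^3 - 3*v^2 - v + 3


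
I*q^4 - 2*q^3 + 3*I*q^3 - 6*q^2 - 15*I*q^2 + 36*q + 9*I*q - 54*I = (q - 3)*(q + 6)*(q + 3*I)*(I*q + 1)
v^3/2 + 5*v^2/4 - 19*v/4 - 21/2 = (v/2 + 1)*(v - 3)*(v + 7/2)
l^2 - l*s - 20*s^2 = (l - 5*s)*(l + 4*s)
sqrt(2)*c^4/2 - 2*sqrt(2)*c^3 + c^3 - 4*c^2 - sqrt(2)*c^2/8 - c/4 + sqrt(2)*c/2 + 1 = (c - 4)*(c - 1/2)*(c + 1/2)*(sqrt(2)*c/2 + 1)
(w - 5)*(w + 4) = w^2 - w - 20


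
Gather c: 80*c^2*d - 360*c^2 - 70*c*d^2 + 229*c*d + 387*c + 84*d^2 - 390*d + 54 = c^2*(80*d - 360) + c*(-70*d^2 + 229*d + 387) + 84*d^2 - 390*d + 54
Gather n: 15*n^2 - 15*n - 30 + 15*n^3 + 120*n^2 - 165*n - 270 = 15*n^3 + 135*n^2 - 180*n - 300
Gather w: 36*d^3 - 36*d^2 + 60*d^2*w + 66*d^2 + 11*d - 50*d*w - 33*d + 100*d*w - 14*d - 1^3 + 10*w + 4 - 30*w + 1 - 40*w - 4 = 36*d^3 + 30*d^2 - 36*d + w*(60*d^2 + 50*d - 60)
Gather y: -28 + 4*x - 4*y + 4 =4*x - 4*y - 24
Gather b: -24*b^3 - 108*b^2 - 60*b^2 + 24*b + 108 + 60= -24*b^3 - 168*b^2 + 24*b + 168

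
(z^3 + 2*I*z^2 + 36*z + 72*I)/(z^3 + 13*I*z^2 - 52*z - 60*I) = (z - 6*I)/(z + 5*I)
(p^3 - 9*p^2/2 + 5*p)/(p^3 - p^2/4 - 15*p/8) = 4*(-2*p^2 + 9*p - 10)/(-8*p^2 + 2*p + 15)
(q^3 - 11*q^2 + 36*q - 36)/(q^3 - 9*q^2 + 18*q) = (q - 2)/q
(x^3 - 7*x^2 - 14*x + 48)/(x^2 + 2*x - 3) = (x^2 - 10*x + 16)/(x - 1)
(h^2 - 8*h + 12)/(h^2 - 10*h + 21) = (h^2 - 8*h + 12)/(h^2 - 10*h + 21)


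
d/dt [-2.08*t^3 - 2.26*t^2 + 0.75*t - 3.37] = -6.24*t^2 - 4.52*t + 0.75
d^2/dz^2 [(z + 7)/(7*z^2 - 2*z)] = 14*(7*z^3 + 147*z^2 - 42*z + 4)/(z^3*(343*z^3 - 294*z^2 + 84*z - 8))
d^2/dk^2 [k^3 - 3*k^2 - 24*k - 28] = 6*k - 6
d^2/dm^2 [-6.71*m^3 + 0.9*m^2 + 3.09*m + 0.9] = 1.8 - 40.26*m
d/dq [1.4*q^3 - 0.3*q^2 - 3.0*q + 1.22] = 4.2*q^2 - 0.6*q - 3.0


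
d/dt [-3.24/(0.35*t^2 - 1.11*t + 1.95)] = (2.268*t - 3.5964)/(0.35*t^2 - 1.11*t + 1.95)^2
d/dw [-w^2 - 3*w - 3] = -2*w - 3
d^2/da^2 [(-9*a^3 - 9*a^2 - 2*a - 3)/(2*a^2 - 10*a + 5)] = 2*(-998*a^3 + 1584*a^2 - 435*a - 595)/(8*a^6 - 120*a^5 + 660*a^4 - 1600*a^3 + 1650*a^2 - 750*a + 125)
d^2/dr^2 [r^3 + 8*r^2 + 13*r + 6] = 6*r + 16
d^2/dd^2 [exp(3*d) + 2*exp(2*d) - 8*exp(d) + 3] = (9*exp(2*d) + 8*exp(d) - 8)*exp(d)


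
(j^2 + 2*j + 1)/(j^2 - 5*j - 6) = (j + 1)/(j - 6)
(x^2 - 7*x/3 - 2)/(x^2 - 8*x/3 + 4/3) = (3*x^2 - 7*x - 6)/(3*x^2 - 8*x + 4)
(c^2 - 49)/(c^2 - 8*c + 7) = (c + 7)/(c - 1)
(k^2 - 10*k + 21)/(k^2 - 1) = (k^2 - 10*k + 21)/(k^2 - 1)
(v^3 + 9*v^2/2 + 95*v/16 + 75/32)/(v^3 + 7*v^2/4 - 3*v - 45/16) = (4*v + 5)/(2*(2*v - 3))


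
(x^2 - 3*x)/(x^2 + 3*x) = (x - 3)/(x + 3)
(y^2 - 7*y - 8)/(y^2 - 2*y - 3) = (y - 8)/(y - 3)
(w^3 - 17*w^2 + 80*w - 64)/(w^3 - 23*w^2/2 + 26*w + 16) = 2*(w^2 - 9*w + 8)/(2*w^2 - 7*w - 4)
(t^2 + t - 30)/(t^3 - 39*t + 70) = (t + 6)/(t^2 + 5*t - 14)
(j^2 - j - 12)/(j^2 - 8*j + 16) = (j + 3)/(j - 4)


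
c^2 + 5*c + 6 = (c + 2)*(c + 3)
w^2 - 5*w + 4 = (w - 4)*(w - 1)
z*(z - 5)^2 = z^3 - 10*z^2 + 25*z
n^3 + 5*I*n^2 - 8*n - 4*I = (n + I)*(n + 2*I)^2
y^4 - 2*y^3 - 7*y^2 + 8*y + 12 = (y - 3)*(y - 2)*(y + 1)*(y + 2)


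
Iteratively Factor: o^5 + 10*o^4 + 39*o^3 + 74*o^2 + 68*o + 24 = (o + 1)*(o^4 + 9*o^3 + 30*o^2 + 44*o + 24) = (o + 1)*(o + 2)*(o^3 + 7*o^2 + 16*o + 12) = (o + 1)*(o + 2)*(o + 3)*(o^2 + 4*o + 4) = (o + 1)*(o + 2)^2*(o + 3)*(o + 2)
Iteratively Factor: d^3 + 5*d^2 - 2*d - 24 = (d + 3)*(d^2 + 2*d - 8) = (d + 3)*(d + 4)*(d - 2)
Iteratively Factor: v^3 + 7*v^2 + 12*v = (v + 3)*(v^2 + 4*v) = v*(v + 3)*(v + 4)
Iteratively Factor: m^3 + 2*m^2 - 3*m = (m)*(m^2 + 2*m - 3) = m*(m + 3)*(m - 1)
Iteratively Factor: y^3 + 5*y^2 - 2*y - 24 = (y + 4)*(y^2 + y - 6) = (y - 2)*(y + 4)*(y + 3)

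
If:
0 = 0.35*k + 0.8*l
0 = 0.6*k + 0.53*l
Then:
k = 0.00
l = 0.00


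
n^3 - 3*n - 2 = (n - 2)*(n + 1)^2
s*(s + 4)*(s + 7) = s^3 + 11*s^2 + 28*s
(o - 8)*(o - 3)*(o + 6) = o^3 - 5*o^2 - 42*o + 144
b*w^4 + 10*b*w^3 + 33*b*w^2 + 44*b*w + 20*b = (w + 2)^2*(w + 5)*(b*w + b)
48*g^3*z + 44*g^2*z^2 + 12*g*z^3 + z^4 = z*(2*g + z)*(4*g + z)*(6*g + z)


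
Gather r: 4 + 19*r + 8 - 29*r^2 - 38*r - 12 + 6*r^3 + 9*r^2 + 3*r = 6*r^3 - 20*r^2 - 16*r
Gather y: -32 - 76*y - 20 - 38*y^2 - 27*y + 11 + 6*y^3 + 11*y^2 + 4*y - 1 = 6*y^3 - 27*y^2 - 99*y - 42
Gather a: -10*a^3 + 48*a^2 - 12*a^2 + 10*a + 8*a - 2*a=-10*a^3 + 36*a^2 + 16*a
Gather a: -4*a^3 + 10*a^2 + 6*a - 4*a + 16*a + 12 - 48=-4*a^3 + 10*a^2 + 18*a - 36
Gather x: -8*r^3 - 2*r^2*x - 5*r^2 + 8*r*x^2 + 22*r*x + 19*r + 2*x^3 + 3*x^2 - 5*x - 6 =-8*r^3 - 5*r^2 + 19*r + 2*x^3 + x^2*(8*r + 3) + x*(-2*r^2 + 22*r - 5) - 6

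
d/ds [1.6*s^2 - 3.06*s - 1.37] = 3.2*s - 3.06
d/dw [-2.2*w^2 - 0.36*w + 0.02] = -4.4*w - 0.36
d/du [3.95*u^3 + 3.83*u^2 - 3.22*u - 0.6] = 11.85*u^2 + 7.66*u - 3.22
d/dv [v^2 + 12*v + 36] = 2*v + 12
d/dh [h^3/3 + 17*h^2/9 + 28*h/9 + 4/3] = h^2 + 34*h/9 + 28/9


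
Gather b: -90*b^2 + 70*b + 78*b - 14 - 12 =-90*b^2 + 148*b - 26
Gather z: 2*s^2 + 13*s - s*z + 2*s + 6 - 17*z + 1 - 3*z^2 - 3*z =2*s^2 + 15*s - 3*z^2 + z*(-s - 20) + 7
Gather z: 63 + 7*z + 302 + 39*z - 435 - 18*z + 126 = 28*z + 56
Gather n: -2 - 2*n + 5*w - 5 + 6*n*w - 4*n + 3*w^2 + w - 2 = n*(6*w - 6) + 3*w^2 + 6*w - 9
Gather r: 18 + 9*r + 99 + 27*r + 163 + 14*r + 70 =50*r + 350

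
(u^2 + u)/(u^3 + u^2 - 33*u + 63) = u*(u + 1)/(u^3 + u^2 - 33*u + 63)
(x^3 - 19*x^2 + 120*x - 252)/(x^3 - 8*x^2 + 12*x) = (x^2 - 13*x + 42)/(x*(x - 2))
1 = 1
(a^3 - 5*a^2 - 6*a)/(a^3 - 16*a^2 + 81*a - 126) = a*(a + 1)/(a^2 - 10*a + 21)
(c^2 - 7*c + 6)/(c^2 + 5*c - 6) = (c - 6)/(c + 6)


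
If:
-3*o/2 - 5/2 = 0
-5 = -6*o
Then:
No Solution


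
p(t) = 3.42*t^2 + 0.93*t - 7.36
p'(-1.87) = -11.86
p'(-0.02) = 0.79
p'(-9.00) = -60.63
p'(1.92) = 14.06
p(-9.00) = 261.29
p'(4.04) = 28.56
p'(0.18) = 2.16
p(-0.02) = -7.38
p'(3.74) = 26.51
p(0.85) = -4.10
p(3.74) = 43.96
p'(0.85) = 6.74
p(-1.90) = 3.22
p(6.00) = 121.34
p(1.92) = 7.03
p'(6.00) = 41.97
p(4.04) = 52.22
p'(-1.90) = -12.07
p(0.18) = -7.08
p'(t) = 6.84*t + 0.93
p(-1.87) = 2.86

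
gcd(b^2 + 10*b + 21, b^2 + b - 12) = 1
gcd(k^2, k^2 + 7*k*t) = k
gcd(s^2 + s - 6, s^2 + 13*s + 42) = 1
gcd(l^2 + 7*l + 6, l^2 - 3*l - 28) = 1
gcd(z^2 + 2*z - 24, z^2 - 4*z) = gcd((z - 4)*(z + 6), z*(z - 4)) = z - 4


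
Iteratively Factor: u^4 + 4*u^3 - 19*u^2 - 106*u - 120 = (u + 3)*(u^3 + u^2 - 22*u - 40) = (u + 2)*(u + 3)*(u^2 - u - 20) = (u - 5)*(u + 2)*(u + 3)*(u + 4)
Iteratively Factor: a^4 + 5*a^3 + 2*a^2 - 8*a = (a + 4)*(a^3 + a^2 - 2*a) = (a + 2)*(a + 4)*(a^2 - a) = (a - 1)*(a + 2)*(a + 4)*(a)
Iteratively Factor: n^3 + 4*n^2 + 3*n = (n + 3)*(n^2 + n) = (n + 1)*(n + 3)*(n)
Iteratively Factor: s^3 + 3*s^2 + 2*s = (s + 2)*(s^2 + s) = s*(s + 2)*(s + 1)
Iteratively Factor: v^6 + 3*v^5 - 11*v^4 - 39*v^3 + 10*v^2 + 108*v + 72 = (v + 1)*(v^5 + 2*v^4 - 13*v^3 - 26*v^2 + 36*v + 72) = (v - 2)*(v + 1)*(v^4 + 4*v^3 - 5*v^2 - 36*v - 36) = (v - 3)*(v - 2)*(v + 1)*(v^3 + 7*v^2 + 16*v + 12) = (v - 3)*(v - 2)*(v + 1)*(v + 2)*(v^2 + 5*v + 6) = (v - 3)*(v - 2)*(v + 1)*(v + 2)*(v + 3)*(v + 2)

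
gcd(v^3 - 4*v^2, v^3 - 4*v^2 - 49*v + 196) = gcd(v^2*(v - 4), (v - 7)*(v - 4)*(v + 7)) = v - 4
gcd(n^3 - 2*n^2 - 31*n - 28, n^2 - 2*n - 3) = n + 1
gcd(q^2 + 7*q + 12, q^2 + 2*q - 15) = 1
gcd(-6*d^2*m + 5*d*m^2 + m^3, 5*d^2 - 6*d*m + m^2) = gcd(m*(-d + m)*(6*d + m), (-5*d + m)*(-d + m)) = d - m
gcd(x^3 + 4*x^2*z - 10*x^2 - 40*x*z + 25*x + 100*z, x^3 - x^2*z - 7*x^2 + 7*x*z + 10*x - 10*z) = x - 5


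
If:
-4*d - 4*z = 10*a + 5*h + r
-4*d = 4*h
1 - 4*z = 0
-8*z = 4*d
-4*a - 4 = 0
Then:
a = -1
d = -1/2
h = 1/2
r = 17/2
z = 1/4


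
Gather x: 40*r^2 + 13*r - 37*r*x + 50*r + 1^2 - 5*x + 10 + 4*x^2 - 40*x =40*r^2 + 63*r + 4*x^2 + x*(-37*r - 45) + 11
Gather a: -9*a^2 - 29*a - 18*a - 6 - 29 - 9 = -9*a^2 - 47*a - 44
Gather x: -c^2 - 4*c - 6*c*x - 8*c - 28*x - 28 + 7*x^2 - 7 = -c^2 - 12*c + 7*x^2 + x*(-6*c - 28) - 35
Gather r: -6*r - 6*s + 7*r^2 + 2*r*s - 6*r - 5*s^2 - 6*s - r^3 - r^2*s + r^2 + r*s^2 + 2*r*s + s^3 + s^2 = -r^3 + r^2*(8 - s) + r*(s^2 + 4*s - 12) + s^3 - 4*s^2 - 12*s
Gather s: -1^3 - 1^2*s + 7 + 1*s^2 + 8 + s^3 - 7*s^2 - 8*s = s^3 - 6*s^2 - 9*s + 14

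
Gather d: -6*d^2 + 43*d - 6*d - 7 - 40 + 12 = -6*d^2 + 37*d - 35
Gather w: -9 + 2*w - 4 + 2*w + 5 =4*w - 8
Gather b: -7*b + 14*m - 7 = -7*b + 14*m - 7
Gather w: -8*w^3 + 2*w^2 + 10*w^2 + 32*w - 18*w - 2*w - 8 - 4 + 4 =-8*w^3 + 12*w^2 + 12*w - 8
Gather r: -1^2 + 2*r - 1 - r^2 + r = -r^2 + 3*r - 2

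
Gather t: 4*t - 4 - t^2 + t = -t^2 + 5*t - 4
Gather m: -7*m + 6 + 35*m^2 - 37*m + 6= 35*m^2 - 44*m + 12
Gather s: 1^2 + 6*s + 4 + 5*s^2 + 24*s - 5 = 5*s^2 + 30*s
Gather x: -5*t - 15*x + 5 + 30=-5*t - 15*x + 35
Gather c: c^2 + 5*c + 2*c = c^2 + 7*c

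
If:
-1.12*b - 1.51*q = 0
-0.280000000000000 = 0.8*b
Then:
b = -0.35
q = 0.26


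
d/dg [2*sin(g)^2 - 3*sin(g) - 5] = (4*sin(g) - 3)*cos(g)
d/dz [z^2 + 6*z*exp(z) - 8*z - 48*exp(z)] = 6*z*exp(z) + 2*z - 42*exp(z) - 8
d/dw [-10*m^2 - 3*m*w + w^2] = -3*m + 2*w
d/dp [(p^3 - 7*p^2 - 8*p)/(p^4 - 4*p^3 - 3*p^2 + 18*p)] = (-p^3 + 11*p^2 + 26*p + 50)/(p^5 - 5*p^4 - 5*p^3 + 45*p^2 - 108)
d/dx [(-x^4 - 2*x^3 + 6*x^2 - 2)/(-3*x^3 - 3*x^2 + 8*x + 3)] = (3*x^6 + 6*x^5 - 44*x^3 + 12*x^2 + 24*x + 16)/(9*x^6 + 18*x^5 - 39*x^4 - 66*x^3 + 46*x^2 + 48*x + 9)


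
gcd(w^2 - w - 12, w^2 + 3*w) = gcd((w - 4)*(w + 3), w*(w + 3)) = w + 3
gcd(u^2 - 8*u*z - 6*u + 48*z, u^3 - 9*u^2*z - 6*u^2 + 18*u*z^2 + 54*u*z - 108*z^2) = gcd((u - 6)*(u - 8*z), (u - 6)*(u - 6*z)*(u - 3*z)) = u - 6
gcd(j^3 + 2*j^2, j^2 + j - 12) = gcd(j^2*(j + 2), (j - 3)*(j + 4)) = 1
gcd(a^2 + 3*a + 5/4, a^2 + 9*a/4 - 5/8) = a + 5/2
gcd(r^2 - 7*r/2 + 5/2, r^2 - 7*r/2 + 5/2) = r^2 - 7*r/2 + 5/2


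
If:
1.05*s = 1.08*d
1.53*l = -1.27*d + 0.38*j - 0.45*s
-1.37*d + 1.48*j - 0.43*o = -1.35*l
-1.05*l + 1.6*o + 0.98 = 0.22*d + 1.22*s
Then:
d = 0.972222222222222*s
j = 1.65773778732774*s - 0.150913214754685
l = -0.689399910482145*s - 0.037481713468484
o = 0.443761864301648*s - 0.637097374463693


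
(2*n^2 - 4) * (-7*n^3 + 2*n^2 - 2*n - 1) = -14*n^5 + 4*n^4 + 24*n^3 - 10*n^2 + 8*n + 4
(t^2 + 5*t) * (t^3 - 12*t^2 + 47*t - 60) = t^5 - 7*t^4 - 13*t^3 + 175*t^2 - 300*t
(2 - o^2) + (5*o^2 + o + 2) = 4*o^2 + o + 4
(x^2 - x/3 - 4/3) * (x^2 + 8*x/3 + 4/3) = x^4 + 7*x^3/3 - 8*x^2/9 - 4*x - 16/9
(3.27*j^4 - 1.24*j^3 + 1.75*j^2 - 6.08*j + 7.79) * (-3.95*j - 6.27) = -12.9165*j^5 - 15.6049*j^4 + 0.862299999999999*j^3 + 13.0435*j^2 + 7.3511*j - 48.8433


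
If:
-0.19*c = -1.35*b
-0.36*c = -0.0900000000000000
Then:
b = 0.04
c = 0.25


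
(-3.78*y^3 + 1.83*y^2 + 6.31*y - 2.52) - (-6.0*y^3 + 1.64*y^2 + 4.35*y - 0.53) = 2.22*y^3 + 0.19*y^2 + 1.96*y - 1.99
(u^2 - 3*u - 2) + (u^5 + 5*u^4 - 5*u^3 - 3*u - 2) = u^5 + 5*u^4 - 5*u^3 + u^2 - 6*u - 4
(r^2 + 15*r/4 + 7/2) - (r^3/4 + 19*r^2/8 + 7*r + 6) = -r^3/4 - 11*r^2/8 - 13*r/4 - 5/2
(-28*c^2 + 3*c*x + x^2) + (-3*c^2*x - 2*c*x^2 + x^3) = -3*c^2*x - 28*c^2 - 2*c*x^2 + 3*c*x + x^3 + x^2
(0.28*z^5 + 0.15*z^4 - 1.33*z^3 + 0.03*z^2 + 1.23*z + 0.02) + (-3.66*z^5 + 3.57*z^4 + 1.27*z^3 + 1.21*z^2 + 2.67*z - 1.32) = -3.38*z^5 + 3.72*z^4 - 0.0600000000000001*z^3 + 1.24*z^2 + 3.9*z - 1.3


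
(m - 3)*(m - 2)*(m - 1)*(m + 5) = m^4 - m^3 - 19*m^2 + 49*m - 30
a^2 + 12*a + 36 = (a + 6)^2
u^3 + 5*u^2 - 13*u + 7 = (u - 1)^2*(u + 7)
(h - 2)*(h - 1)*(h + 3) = h^3 - 7*h + 6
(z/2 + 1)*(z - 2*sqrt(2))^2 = z^3/2 - 2*sqrt(2)*z^2 + z^2 - 4*sqrt(2)*z + 4*z + 8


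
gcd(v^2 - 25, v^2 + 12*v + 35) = v + 5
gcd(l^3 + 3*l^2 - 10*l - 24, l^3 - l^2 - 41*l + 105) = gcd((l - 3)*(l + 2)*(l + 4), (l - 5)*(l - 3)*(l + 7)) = l - 3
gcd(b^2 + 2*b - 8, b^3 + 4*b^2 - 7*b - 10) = b - 2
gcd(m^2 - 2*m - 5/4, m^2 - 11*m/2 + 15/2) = m - 5/2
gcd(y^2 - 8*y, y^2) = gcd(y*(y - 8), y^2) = y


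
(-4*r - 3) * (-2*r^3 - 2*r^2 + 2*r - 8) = 8*r^4 + 14*r^3 - 2*r^2 + 26*r + 24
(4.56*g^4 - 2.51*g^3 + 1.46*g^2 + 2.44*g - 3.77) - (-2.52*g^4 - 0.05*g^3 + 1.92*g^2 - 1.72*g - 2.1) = 7.08*g^4 - 2.46*g^3 - 0.46*g^2 + 4.16*g - 1.67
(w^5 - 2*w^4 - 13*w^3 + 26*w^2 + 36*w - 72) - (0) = w^5 - 2*w^4 - 13*w^3 + 26*w^2 + 36*w - 72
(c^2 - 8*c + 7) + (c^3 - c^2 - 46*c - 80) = c^3 - 54*c - 73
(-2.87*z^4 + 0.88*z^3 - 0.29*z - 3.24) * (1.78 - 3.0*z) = 8.61*z^5 - 7.7486*z^4 + 1.5664*z^3 + 0.87*z^2 + 9.2038*z - 5.7672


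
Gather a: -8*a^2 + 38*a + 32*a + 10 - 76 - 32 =-8*a^2 + 70*a - 98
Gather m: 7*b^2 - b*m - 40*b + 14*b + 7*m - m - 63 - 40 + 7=7*b^2 - 26*b + m*(6 - b) - 96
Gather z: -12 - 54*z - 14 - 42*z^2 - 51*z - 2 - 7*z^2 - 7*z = -49*z^2 - 112*z - 28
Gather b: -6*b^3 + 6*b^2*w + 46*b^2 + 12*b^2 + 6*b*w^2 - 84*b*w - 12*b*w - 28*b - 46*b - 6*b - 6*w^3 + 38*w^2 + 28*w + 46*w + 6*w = -6*b^3 + b^2*(6*w + 58) + b*(6*w^2 - 96*w - 80) - 6*w^3 + 38*w^2 + 80*w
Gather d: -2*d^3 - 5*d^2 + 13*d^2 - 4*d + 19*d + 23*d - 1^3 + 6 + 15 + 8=-2*d^3 + 8*d^2 + 38*d + 28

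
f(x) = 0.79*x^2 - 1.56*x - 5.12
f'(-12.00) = -20.52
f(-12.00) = 127.36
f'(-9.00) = -15.78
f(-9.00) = 72.91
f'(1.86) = 1.38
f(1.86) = -5.29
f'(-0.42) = -2.22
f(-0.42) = -4.33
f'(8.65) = 12.11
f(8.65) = 40.50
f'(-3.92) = -7.75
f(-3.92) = 13.13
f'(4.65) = 5.79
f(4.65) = 4.71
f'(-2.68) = -5.79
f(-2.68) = 4.73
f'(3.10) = 3.34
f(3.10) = -2.36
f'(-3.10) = -6.46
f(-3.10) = 7.31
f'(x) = 1.58*x - 1.56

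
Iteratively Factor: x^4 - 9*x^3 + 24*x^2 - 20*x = (x - 5)*(x^3 - 4*x^2 + 4*x) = (x - 5)*(x - 2)*(x^2 - 2*x) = x*(x - 5)*(x - 2)*(x - 2)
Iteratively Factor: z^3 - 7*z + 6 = (z + 3)*(z^2 - 3*z + 2) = (z - 2)*(z + 3)*(z - 1)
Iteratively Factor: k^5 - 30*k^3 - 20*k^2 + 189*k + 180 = (k + 4)*(k^4 - 4*k^3 - 14*k^2 + 36*k + 45) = (k + 3)*(k + 4)*(k^3 - 7*k^2 + 7*k + 15) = (k + 1)*(k + 3)*(k + 4)*(k^2 - 8*k + 15) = (k - 3)*(k + 1)*(k + 3)*(k + 4)*(k - 5)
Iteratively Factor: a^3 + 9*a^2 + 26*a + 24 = (a + 4)*(a^2 + 5*a + 6) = (a + 2)*(a + 4)*(a + 3)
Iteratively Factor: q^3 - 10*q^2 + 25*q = (q)*(q^2 - 10*q + 25) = q*(q - 5)*(q - 5)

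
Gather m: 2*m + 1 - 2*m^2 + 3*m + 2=-2*m^2 + 5*m + 3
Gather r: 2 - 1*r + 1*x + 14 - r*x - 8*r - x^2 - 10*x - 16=r*(-x - 9) - x^2 - 9*x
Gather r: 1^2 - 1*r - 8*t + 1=-r - 8*t + 2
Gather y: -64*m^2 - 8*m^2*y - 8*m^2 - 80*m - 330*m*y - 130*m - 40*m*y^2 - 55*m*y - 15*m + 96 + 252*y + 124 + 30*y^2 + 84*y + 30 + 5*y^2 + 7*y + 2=-72*m^2 - 225*m + y^2*(35 - 40*m) + y*(-8*m^2 - 385*m + 343) + 252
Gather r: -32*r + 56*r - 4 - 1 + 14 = 24*r + 9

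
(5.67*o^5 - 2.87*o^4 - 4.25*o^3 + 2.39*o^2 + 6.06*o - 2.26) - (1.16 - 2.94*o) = 5.67*o^5 - 2.87*o^4 - 4.25*o^3 + 2.39*o^2 + 9.0*o - 3.42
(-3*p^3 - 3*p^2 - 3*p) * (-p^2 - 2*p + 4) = 3*p^5 + 9*p^4 - 3*p^3 - 6*p^2 - 12*p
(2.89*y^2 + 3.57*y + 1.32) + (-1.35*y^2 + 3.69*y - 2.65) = 1.54*y^2 + 7.26*y - 1.33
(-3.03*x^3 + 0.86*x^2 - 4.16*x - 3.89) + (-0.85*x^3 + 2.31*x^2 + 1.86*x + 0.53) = -3.88*x^3 + 3.17*x^2 - 2.3*x - 3.36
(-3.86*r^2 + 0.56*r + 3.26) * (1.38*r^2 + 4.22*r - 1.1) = -5.3268*r^4 - 15.5164*r^3 + 11.108*r^2 + 13.1412*r - 3.586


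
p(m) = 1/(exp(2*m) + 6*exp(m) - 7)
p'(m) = (-2*exp(2*m) - 6*exp(m))/(exp(2*m) + 6*exp(m) - 7)^2 = 2*(-exp(m) - 3)*exp(m)/(exp(2*m) + 6*exp(m) - 7)^2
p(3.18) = 0.00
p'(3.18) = -0.00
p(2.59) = 0.00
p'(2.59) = -0.01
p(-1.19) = -0.20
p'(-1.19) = -0.08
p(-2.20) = -0.16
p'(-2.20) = -0.02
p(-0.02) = -6.33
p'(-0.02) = -312.49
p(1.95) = 0.01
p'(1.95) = -0.02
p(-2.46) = -0.15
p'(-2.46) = -0.01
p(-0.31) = -0.49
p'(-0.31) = -1.29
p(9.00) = 0.00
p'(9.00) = 0.00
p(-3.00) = -0.15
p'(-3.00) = -0.00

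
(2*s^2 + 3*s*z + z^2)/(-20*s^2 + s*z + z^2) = (2*s^2 + 3*s*z + z^2)/(-20*s^2 + s*z + z^2)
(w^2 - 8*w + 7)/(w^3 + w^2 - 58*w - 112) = (w^2 - 8*w + 7)/(w^3 + w^2 - 58*w - 112)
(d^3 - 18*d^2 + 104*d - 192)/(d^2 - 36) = (d^2 - 12*d + 32)/(d + 6)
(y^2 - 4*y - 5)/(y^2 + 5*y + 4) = (y - 5)/(y + 4)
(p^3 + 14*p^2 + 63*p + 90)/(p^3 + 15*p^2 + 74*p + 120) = (p + 3)/(p + 4)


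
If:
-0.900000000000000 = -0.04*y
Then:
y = 22.50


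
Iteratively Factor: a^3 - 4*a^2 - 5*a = (a)*(a^2 - 4*a - 5) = a*(a - 5)*(a + 1)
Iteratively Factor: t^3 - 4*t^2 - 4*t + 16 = (t + 2)*(t^2 - 6*t + 8) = (t - 2)*(t + 2)*(t - 4)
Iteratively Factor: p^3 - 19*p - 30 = (p + 2)*(p^2 - 2*p - 15) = (p - 5)*(p + 2)*(p + 3)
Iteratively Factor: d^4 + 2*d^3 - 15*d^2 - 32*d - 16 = (d - 4)*(d^3 + 6*d^2 + 9*d + 4) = (d - 4)*(d + 1)*(d^2 + 5*d + 4) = (d - 4)*(d + 1)*(d + 4)*(d + 1)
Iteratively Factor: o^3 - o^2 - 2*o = (o + 1)*(o^2 - 2*o) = o*(o + 1)*(o - 2)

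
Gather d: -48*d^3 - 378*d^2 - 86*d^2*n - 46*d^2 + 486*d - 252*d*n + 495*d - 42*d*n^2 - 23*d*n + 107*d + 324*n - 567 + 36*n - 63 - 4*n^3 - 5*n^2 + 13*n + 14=-48*d^3 + d^2*(-86*n - 424) + d*(-42*n^2 - 275*n + 1088) - 4*n^3 - 5*n^2 + 373*n - 616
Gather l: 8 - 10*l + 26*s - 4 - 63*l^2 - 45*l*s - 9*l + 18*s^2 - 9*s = -63*l^2 + l*(-45*s - 19) + 18*s^2 + 17*s + 4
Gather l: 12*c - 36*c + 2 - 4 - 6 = -24*c - 8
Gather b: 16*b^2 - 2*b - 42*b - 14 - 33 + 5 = 16*b^2 - 44*b - 42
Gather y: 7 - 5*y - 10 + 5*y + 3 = 0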